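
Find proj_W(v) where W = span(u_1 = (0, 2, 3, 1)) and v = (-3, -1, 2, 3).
proj_W(v) = (0, 1, 3/2, 1/2)

Set up U = [u_1 | ... | u_1] ∈ R^(4×1). The projector onto W = col(U) is P = U (U^T U)^(-1) U^T.
Compute U^T U =
  [14],
and U^T v = (7).
Solve U^T U · c = U^T v for the coefficients: c = (1/2). The projection is proj_W(v) = U c.
Check: (v - proj_W(v)) · u_1 = 0  (should be 0).
Result: proj_W(v) = (0, 1, 3/2, 1/2).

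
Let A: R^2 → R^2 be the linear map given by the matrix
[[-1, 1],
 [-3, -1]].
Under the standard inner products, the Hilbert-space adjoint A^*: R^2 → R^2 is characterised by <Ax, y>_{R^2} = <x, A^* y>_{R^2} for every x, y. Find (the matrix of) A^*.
A^* = A^T =
[[-1, -3],
 [1, -1]]

For real matrices with standard dot products, the defining identity <Ax, y> = <x, A^* y> gives (Ax)^T y = x^T (A^*) y, i.e. x^T A^T y = x^T (A^*) y. Since this holds for all x, y, we must have A^* = A^T. Therefore
A^* =
[[-1, -3],
 [1, -1]].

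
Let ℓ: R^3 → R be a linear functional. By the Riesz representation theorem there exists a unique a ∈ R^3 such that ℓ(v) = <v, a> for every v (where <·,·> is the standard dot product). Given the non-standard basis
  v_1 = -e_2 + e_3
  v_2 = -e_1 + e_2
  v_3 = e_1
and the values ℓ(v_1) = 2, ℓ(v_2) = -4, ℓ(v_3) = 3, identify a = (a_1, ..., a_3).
a = (3, -1, 1)

Write a = (a_1, ..., a_3) in the standard basis. For each basis vector v_i, ℓ(v_i) = <v_i, a> is a linear equation in the a_j's. Collect the n equations into a matrix system V a = ℓ, where row i of V is v_i (expressed in the standard basis). Since V is invertible (lower-triangular with 1s on the diagonal, up to permutation), solve by back-substitution:
  V =
[[0, -1, 1],
 [-1, 1, 0],
 [1, 0, 0]]
  V a = (2, -4, 3)
Solving gives a = (3, -1, 1).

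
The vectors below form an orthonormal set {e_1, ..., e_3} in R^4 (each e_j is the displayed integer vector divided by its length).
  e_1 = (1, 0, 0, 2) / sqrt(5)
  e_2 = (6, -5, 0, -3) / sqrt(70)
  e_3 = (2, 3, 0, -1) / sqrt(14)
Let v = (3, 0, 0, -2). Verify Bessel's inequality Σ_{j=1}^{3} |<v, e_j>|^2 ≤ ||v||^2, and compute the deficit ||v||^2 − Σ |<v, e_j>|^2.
Σ |<v, e_j>|^2 = 13; ||v||^2 = 13; deficit = 0

Write each e_j = u_j / sqrt(<u_j, u_j>) where u_j is the displayed integer vector. Then <v, e_j> = <v, u_j> / sqrt(<u_j, u_j>), so |<v, e_j>|^2 = <v, u_j>^2 / <u_j, u_j>.
Coefficients: <v, e_1> = -1/sqrt(5), <v, e_2> = 24/sqrt(70), <v, e_3> = 8/sqrt(14).
Square and sum: Σ |<v, e_j>|^2 = 13.
Compute ||v||^2 = v·v = 13.
Deficit = 13 − 13 = 0 ≥ 0, confirming Bessel's inequality. (The deficit equals ||v − Σ <v,e_j> e_j||^2, the squared distance from v to span{e_j}.)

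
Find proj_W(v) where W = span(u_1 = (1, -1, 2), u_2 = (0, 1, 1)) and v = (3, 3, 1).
proj_W(v) = (0, 2, 2)

Set up U = [u_1 | ... | u_2] ∈ R^(3×2). The projector onto W = col(U) is P = U (U^T U)^(-1) U^T.
Compute U^T U =
  [6, 1]
  [1, 2],
and U^T v = (2, 4).
Solve U^T U · c = U^T v for the coefficients: c = (0, 2). The projection is proj_W(v) = U c.
Check: (v - proj_W(v)) · u_1 = 0  (should be 0).
Check: (v - proj_W(v)) · u_2 = 0  (should be 0).
Result: proj_W(v) = (0, 2, 2).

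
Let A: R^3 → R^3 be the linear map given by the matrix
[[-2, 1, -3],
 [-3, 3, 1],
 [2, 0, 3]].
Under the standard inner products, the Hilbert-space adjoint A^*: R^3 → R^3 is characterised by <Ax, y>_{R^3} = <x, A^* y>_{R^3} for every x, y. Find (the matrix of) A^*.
A^* = A^T =
[[-2, -3, 2],
 [1, 3, 0],
 [-3, 1, 3]]

For real matrices with standard dot products, the defining identity <Ax, y> = <x, A^* y> gives (Ax)^T y = x^T (A^*) y, i.e. x^T A^T y = x^T (A^*) y. Since this holds for all x, y, we must have A^* = A^T. Therefore
A^* =
[[-2, -3, 2],
 [1, 3, 0],
 [-3, 1, 3]].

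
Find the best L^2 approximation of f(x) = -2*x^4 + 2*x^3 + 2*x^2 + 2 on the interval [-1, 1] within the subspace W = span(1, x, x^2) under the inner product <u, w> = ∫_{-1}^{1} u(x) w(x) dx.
g(x) = 2*x^2/7 + 6*x/5 + 76/35

The best approximation g ∈ W is the orthogonal projection of f onto W. Writing g = a_0 + a_1 x + a_2 x^2, the coefficients solve the normal equations G · a = b where
  G_{ij} = <φ_i, φ_j> and b_i = <f, φ_i>, with φ_0 = 1, φ_1 = x, φ_2 = x^2.
G =
  [2, 0, 2/3]
  [0, 2/3, 0]
  [2/3, 0, 2/5],
b = (68/15, 4/5, 164/105).
Solving gives a_0 = 76/35, a_1 = 6/5, a_2 = 2/7, so
  g(x) = 2*x^2/7 + 6*x/5 + 76/35.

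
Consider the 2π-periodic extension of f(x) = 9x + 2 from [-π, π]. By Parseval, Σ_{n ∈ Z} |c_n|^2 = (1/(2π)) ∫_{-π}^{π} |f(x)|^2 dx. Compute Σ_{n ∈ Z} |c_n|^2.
Σ |c_n|^2 = 27π^2 + 4

Expand and integrate term by term over [-π, π]:
  ∫ (9x)^2 dx = 81·(2π^3/3); ∫ 2·9·(2)·x dx = 0 (odd integrand); ∫ 2^2 dx = 4·2π.
So (1/(2π)) ∫_{-π}^{π} (9x + 2)^2 dx = 81π^2/3 + 4 = 27π^2 + 4.
Parseval ⇒ Σ |c_n|^2 = 27π^2 + 4.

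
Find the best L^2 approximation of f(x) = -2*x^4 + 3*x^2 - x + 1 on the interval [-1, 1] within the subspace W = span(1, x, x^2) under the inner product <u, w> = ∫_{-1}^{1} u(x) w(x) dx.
g(x) = 9*x^2/7 - x + 41/35

The best approximation g ∈ W is the orthogonal projection of f onto W. Writing g = a_0 + a_1 x + a_2 x^2, the coefficients solve the normal equations G · a = b where
  G_{ij} = <φ_i, φ_j> and b_i = <f, φ_i>, with φ_0 = 1, φ_1 = x, φ_2 = x^2.
G =
  [2, 0, 2/3]
  [0, 2/3, 0]
  [2/3, 0, 2/5],
b = (16/5, -2/3, 136/105).
Solving gives a_0 = 41/35, a_1 = -1, a_2 = 9/7, so
  g(x) = 9*x^2/7 - x + 41/35.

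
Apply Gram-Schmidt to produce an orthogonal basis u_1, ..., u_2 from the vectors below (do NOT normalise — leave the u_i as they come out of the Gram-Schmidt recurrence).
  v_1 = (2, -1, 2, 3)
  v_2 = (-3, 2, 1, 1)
Orthogonal basis:
  u_1 = (2, -1, 2, 3)
  u_2 = (-8/3, 11/6, 4/3, 3/2)

Apply the Gram-Schmidt recurrence
  u_1 = v_1
  u_i = v_i − Σ_{j<i} ((v_i · u_j) / (u_j · u_j)) · u_j.

Step by step this gives:
  u_1 = (2, -1, 2, 3)
  u_2 = (-8/3, 11/6, 4/3, 3/2)

Orthogonality check:
  u_2 · u_1 = 0 (should be 0)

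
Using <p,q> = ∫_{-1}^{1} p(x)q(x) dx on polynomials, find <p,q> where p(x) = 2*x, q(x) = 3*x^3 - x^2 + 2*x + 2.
<p,q> = 76/15

Expand the product: p(x)·q(x) = 6*x^4 - 2*x^3 + 4*x^2 + 4*x.
∫_{-1}^{1} of each monomial x^k gives [2/(k+1) if k even, 0 if k odd]. Integrating term-by-term (or equivalently evaluating the antiderivative F(x) = 6*x^5/5 - x^4/2 + 4*x^3/3 + 2*x^2 at the endpoints):
  F(1) − F(−1) = 121/30 − (-31/30) = 76/15.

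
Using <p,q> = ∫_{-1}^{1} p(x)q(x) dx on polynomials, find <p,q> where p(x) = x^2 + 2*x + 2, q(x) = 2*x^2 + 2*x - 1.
<p,q> = 22/15

Expand the product: p(x)·q(x) = 2*x^4 + 6*x^3 + 7*x^2 + 2*x - 2.
∫_{-1}^{1} of each monomial x^k gives [2/(k+1) if k even, 0 if k odd]. Integrating term-by-term (or equivalently evaluating the antiderivative F(x) = 2*x^5/5 + 3*x^4/2 + 7*x^3/3 + x^2 - 2*x at the endpoints):
  F(1) − F(−1) = 97/30 − (53/30) = 22/15.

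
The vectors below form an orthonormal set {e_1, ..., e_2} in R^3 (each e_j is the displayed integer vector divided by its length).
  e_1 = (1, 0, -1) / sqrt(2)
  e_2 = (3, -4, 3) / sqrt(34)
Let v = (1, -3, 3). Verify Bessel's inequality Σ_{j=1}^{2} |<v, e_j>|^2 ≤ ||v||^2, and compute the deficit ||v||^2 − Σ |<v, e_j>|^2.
Σ |<v, e_j>|^2 = 322/17; ||v||^2 = 19; deficit = 1/17

Write each e_j = u_j / sqrt(<u_j, u_j>) where u_j is the displayed integer vector. Then <v, e_j> = <v, u_j> / sqrt(<u_j, u_j>), so |<v, e_j>|^2 = <v, u_j>^2 / <u_j, u_j>.
Coefficients: <v, e_1> = -2/sqrt(2), <v, e_2> = 24/sqrt(34).
Square and sum: Σ |<v, e_j>|^2 = 322/17.
Compute ||v||^2 = v·v = 19.
Deficit = 19 − 322/17 = 1/17 ≥ 0, confirming Bessel's inequality. (The deficit equals ||v − Σ <v,e_j> e_j||^2, the squared distance from v to span{e_j}.)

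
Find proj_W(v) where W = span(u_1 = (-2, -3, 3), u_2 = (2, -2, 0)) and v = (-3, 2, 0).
proj_W(v) = (-120/43, 95/43, 15/43)

Set up U = [u_1 | ... | u_2] ∈ R^(3×2). The projector onto W = col(U) is P = U (U^T U)^(-1) U^T.
Compute U^T U =
  [22, 2]
  [2, 8],
and U^T v = (0, -10).
Solve U^T U · c = U^T v for the coefficients: c = (5/43, -55/43). The projection is proj_W(v) = U c.
Check: (v - proj_W(v)) · u_1 = 0  (should be 0).
Check: (v - proj_W(v)) · u_2 = 0  (should be 0).
Result: proj_W(v) = (-120/43, 95/43, 15/43).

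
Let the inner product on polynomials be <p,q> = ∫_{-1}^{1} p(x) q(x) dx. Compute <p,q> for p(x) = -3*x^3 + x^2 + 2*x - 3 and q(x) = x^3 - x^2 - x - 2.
<p,q> = 1268/105

Expand the product: p(x)·q(x) = -3*x^6 + 4*x^5 + 4*x^4 - x^2 - x + 6.
∫_{-1}^{1} of each monomial x^k gives [2/(k+1) if k even, 0 if k odd]. Integrating term-by-term (or equivalently evaluating the antiderivative F(x) = -3*x^7/7 + 2*x^6/3 + 4*x^5/5 - x^3/3 - x^2/2 + 6*x at the endpoints):
  F(1) − F(−1) = 1303/210 − (-411/70) = 1268/105.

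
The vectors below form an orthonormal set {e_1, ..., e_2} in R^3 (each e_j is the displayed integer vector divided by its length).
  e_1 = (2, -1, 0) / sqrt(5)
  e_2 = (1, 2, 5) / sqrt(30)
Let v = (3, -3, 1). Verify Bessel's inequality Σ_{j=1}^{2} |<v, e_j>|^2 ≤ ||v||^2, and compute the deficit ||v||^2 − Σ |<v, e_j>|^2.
Σ |<v, e_j>|^2 = 49/3; ||v||^2 = 19; deficit = 8/3

Write each e_j = u_j / sqrt(<u_j, u_j>) where u_j is the displayed integer vector. Then <v, e_j> = <v, u_j> / sqrt(<u_j, u_j>), so |<v, e_j>|^2 = <v, u_j>^2 / <u_j, u_j>.
Coefficients: <v, e_1> = 9/sqrt(5), <v, e_2> = 2/sqrt(30).
Square and sum: Σ |<v, e_j>|^2 = 49/3.
Compute ||v||^2 = v·v = 19.
Deficit = 19 − 49/3 = 8/3 ≥ 0, confirming Bessel's inequality. (The deficit equals ||v − Σ <v,e_j> e_j||^2, the squared distance from v to span{e_j}.)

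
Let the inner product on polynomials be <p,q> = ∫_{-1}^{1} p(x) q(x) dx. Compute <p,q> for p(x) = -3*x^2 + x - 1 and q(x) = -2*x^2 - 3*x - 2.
<p,q> = 146/15

Expand the product: p(x)·q(x) = 6*x^4 + 7*x^3 + 5*x^2 + x + 2.
∫_{-1}^{1} of each monomial x^k gives [2/(k+1) if k even, 0 if k odd]. Integrating term-by-term (or equivalently evaluating the antiderivative F(x) = 6*x^5/5 + 7*x^4/4 + 5*x^3/3 + x^2/2 + 2*x at the endpoints):
  F(1) − F(−1) = 427/60 − (-157/60) = 146/15.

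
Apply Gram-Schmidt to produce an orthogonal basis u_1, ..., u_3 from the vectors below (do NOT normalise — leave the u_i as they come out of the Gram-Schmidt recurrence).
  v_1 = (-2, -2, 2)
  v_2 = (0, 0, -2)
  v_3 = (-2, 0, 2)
Orthogonal basis:
  u_1 = (-2, -2, 2)
  u_2 = (-2/3, -2/3, -4/3)
  u_3 = (-1, 1, 0)

Apply the Gram-Schmidt recurrence
  u_1 = v_1
  u_i = v_i − Σ_{j<i} ((v_i · u_j) / (u_j · u_j)) · u_j.

Step by step this gives:
  u_1 = (-2, -2, 2)
  u_2 = (-2/3, -2/3, -4/3)
  u_3 = (-1, 1, 0)

Orthogonality check:
  u_2 · u_1 = 0 (should be 0)
  u_3 · u_1 = 0 (should be 0)
  u_3 · u_2 = 0 (should be 0)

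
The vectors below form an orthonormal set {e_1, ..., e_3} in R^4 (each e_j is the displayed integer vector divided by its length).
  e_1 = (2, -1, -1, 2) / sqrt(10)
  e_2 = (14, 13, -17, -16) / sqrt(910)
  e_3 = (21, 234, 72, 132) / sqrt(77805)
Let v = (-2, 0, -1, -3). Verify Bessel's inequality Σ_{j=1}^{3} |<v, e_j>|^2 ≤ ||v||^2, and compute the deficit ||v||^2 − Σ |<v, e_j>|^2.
Σ |<v, e_j>|^2 = 246/19; ||v||^2 = 14; deficit = 20/19

Write each e_j = u_j / sqrt(<u_j, u_j>) where u_j is the displayed integer vector. Then <v, e_j> = <v, u_j> / sqrt(<u_j, u_j>), so |<v, e_j>|^2 = <v, u_j>^2 / <u_j, u_j>.
Coefficients: <v, e_1> = -9/sqrt(10), <v, e_2> = 37/sqrt(910), <v, e_3> = -510/sqrt(77805).
Square and sum: Σ |<v, e_j>|^2 = 246/19.
Compute ||v||^2 = v·v = 14.
Deficit = 14 − 246/19 = 20/19 ≥ 0, confirming Bessel's inequality. (The deficit equals ||v − Σ <v,e_j> e_j||^2, the squared distance from v to span{e_j}.)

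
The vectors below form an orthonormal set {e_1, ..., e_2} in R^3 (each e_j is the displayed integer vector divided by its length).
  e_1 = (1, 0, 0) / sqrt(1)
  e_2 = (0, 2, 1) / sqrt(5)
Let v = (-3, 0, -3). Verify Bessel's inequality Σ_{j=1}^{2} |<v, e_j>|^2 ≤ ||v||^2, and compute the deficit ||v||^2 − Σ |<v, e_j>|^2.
Σ |<v, e_j>|^2 = 54/5; ||v||^2 = 18; deficit = 36/5

Write each e_j = u_j / sqrt(<u_j, u_j>) where u_j is the displayed integer vector. Then <v, e_j> = <v, u_j> / sqrt(<u_j, u_j>), so |<v, e_j>|^2 = <v, u_j>^2 / <u_j, u_j>.
Coefficients: <v, e_1> = -3/sqrt(1), <v, e_2> = -3/sqrt(5).
Square and sum: Σ |<v, e_j>|^2 = 54/5.
Compute ||v||^2 = v·v = 18.
Deficit = 18 − 54/5 = 36/5 ≥ 0, confirming Bessel's inequality. (The deficit equals ||v − Σ <v,e_j> e_j||^2, the squared distance from v to span{e_j}.)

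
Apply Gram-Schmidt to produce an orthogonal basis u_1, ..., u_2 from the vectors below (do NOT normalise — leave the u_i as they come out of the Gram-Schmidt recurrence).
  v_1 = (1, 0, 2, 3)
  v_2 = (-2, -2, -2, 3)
Orthogonal basis:
  u_1 = (1, 0, 2, 3)
  u_2 = (-31/14, -2, -17/7, 33/14)

Apply the Gram-Schmidt recurrence
  u_1 = v_1
  u_i = v_i − Σ_{j<i} ((v_i · u_j) / (u_j · u_j)) · u_j.

Step by step this gives:
  u_1 = (1, 0, 2, 3)
  u_2 = (-31/14, -2, -17/7, 33/14)

Orthogonality check:
  u_2 · u_1 = 0 (should be 0)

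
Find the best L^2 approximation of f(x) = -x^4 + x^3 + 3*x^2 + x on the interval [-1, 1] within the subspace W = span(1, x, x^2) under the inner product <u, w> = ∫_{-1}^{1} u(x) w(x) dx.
g(x) = 15*x^2/7 + 8*x/5 + 3/35

The best approximation g ∈ W is the orthogonal projection of f onto W. Writing g = a_0 + a_1 x + a_2 x^2, the coefficients solve the normal equations G · a = b where
  G_{ij} = <φ_i, φ_j> and b_i = <f, φ_i>, with φ_0 = 1, φ_1 = x, φ_2 = x^2.
G =
  [2, 0, 2/3]
  [0, 2/3, 0]
  [2/3, 0, 2/5],
b = (8/5, 16/15, 32/35).
Solving gives a_0 = 3/35, a_1 = 8/5, a_2 = 15/7, so
  g(x) = 15*x^2/7 + 8*x/5 + 3/35.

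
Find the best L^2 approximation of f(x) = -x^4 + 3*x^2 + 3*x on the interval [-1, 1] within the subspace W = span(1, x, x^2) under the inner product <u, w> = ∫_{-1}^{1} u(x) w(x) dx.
g(x) = 15*x^2/7 + 3*x + 3/35

The best approximation g ∈ W is the orthogonal projection of f onto W. Writing g = a_0 + a_1 x + a_2 x^2, the coefficients solve the normal equations G · a = b where
  G_{ij} = <φ_i, φ_j> and b_i = <f, φ_i>, with φ_0 = 1, φ_1 = x, φ_2 = x^2.
G =
  [2, 0, 2/3]
  [0, 2/3, 0]
  [2/3, 0, 2/5],
b = (8/5, 2, 32/35).
Solving gives a_0 = 3/35, a_1 = 3, a_2 = 15/7, so
  g(x) = 15*x^2/7 + 3*x + 3/35.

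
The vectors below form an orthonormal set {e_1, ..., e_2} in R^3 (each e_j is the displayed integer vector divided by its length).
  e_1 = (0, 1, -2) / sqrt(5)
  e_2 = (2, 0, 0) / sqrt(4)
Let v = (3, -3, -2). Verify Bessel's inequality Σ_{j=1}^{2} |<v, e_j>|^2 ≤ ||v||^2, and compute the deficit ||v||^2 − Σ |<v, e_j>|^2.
Σ |<v, e_j>|^2 = 46/5; ||v||^2 = 22; deficit = 64/5

Write each e_j = u_j / sqrt(<u_j, u_j>) where u_j is the displayed integer vector. Then <v, e_j> = <v, u_j> / sqrt(<u_j, u_j>), so |<v, e_j>|^2 = <v, u_j>^2 / <u_j, u_j>.
Coefficients: <v, e_1> = 1/sqrt(5), <v, e_2> = 6/sqrt(4).
Square and sum: Σ |<v, e_j>|^2 = 46/5.
Compute ||v||^2 = v·v = 22.
Deficit = 22 − 46/5 = 64/5 ≥ 0, confirming Bessel's inequality. (The deficit equals ||v − Σ <v,e_j> e_j||^2, the squared distance from v to span{e_j}.)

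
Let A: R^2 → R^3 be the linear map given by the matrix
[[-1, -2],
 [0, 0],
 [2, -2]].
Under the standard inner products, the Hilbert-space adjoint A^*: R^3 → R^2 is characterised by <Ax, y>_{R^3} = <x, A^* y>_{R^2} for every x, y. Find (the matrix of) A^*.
A^* = A^T =
[[-1, 0, 2],
 [-2, 0, -2]]

For real matrices with standard dot products, the defining identity <Ax, y> = <x, A^* y> gives (Ax)^T y = x^T (A^*) y, i.e. x^T A^T y = x^T (A^*) y. Since this holds for all x, y, we must have A^* = A^T. Therefore
A^* =
[[-1, 0, 2],
 [-2, 0, -2]].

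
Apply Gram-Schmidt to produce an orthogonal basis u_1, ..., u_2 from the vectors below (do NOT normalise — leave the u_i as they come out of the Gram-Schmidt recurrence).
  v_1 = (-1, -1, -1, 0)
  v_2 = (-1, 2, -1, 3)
Orthogonal basis:
  u_1 = (-1, -1, -1, 0)
  u_2 = (-1, 2, -1, 3)

Apply the Gram-Schmidt recurrence
  u_1 = v_1
  u_i = v_i − Σ_{j<i} ((v_i · u_j) / (u_j · u_j)) · u_j.

Step by step this gives:
  u_1 = (-1, -1, -1, 0)
  u_2 = (-1, 2, -1, 3)

Orthogonality check:
  u_2 · u_1 = 0 (should be 0)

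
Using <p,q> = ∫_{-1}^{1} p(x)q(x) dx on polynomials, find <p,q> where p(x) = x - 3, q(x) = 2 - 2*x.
<p,q> = -40/3

Expand the product: p(x)·q(x) = -2*x^2 + 8*x - 6.
∫_{-1}^{1} of each monomial x^k gives [2/(k+1) if k even, 0 if k odd]. Integrating term-by-term (or equivalently evaluating the antiderivative F(x) = -2*x^3/3 + 4*x^2 - 6*x at the endpoints):
  F(1) − F(−1) = -8/3 − (32/3) = -40/3.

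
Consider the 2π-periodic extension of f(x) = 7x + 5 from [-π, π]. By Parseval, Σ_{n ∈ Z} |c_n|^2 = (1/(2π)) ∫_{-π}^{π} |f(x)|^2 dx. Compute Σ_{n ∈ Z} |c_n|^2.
Σ |c_n|^2 = 49π^2/3 + 25

Expand and integrate term by term over [-π, π]:
  ∫ (7x)^2 dx = 49·(2π^3/3); ∫ 2·7·(5)·x dx = 0 (odd integrand); ∫ 5^2 dx = 25·2π.
So (1/(2π)) ∫_{-π}^{π} (7x + 5)^2 dx = 49π^2/3 + 25 = 49π^2/3 + 25.
Parseval ⇒ Σ |c_n|^2 = 49π^2/3 + 25.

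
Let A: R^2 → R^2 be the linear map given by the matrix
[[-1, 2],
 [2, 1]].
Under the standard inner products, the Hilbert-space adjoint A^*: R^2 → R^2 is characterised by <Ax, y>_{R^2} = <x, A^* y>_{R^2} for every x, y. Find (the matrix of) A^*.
A^* = A^T =
[[-1, 2],
 [2, 1]]

For real matrices with standard dot products, the defining identity <Ax, y> = <x, A^* y> gives (Ax)^T y = x^T (A^*) y, i.e. x^T A^T y = x^T (A^*) y. Since this holds for all x, y, we must have A^* = A^T. Therefore
A^* =
[[-1, 2],
 [2, 1]].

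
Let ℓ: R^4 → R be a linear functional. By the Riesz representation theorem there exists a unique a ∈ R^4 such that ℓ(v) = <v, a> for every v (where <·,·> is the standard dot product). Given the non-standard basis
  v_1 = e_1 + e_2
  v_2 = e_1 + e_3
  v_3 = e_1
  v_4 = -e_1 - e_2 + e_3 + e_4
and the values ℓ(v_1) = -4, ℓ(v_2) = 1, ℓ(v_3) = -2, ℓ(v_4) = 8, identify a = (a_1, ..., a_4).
a = (-2, -2, 3, 1)

Write a = (a_1, ..., a_4) in the standard basis. For each basis vector v_i, ℓ(v_i) = <v_i, a> is a linear equation in the a_j's. Collect the n equations into a matrix system V a = ℓ, where row i of V is v_i (expressed in the standard basis). Since V is invertible (lower-triangular with 1s on the diagonal, up to permutation), solve by back-substitution:
  V =
[[1, 1, 0, 0],
 [1, 0, 1, 0],
 [1, 0, 0, 0],
 [-1, -1, 1, 1]]
  V a = (-4, 1, -2, 8)
Solving gives a = (-2, -2, 3, 1).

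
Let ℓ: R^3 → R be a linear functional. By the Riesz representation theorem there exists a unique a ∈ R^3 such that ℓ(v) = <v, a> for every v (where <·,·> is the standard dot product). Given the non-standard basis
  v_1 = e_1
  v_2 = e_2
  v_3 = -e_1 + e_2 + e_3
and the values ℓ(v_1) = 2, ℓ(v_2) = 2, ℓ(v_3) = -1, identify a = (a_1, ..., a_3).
a = (2, 2, -1)

Write a = (a_1, ..., a_3) in the standard basis. For each basis vector v_i, ℓ(v_i) = <v_i, a> is a linear equation in the a_j's. Collect the n equations into a matrix system V a = ℓ, where row i of V is v_i (expressed in the standard basis). Since V is invertible (lower-triangular with 1s on the diagonal, up to permutation), solve by back-substitution:
  V =
[[1, 0, 0],
 [0, 1, 0],
 [-1, 1, 1]]
  V a = (2, 2, -1)
Solving gives a = (2, 2, -1).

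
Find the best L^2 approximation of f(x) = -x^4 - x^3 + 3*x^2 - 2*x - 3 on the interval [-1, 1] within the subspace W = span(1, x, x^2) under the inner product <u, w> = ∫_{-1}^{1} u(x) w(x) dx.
g(x) = 15*x^2/7 - 13*x/5 - 102/35

The best approximation g ∈ W is the orthogonal projection of f onto W. Writing g = a_0 + a_1 x + a_2 x^2, the coefficients solve the normal equations G · a = b where
  G_{ij} = <φ_i, φ_j> and b_i = <f, φ_i>, with φ_0 = 1, φ_1 = x, φ_2 = x^2.
G =
  [2, 0, 2/3]
  [0, 2/3, 0]
  [2/3, 0, 2/5],
b = (-22/5, -26/15, -38/35).
Solving gives a_0 = -102/35, a_1 = -13/5, a_2 = 15/7, so
  g(x) = 15*x^2/7 - 13*x/5 - 102/35.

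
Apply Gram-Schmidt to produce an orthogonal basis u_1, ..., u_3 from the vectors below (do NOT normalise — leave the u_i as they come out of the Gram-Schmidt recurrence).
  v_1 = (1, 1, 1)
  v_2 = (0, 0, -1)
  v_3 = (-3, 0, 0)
Orthogonal basis:
  u_1 = (1, 1, 1)
  u_2 = (1/3, 1/3, -2/3)
  u_3 = (-3/2, 3/2, 0)

Apply the Gram-Schmidt recurrence
  u_1 = v_1
  u_i = v_i − Σ_{j<i} ((v_i · u_j) / (u_j · u_j)) · u_j.

Step by step this gives:
  u_1 = (1, 1, 1)
  u_2 = (1/3, 1/3, -2/3)
  u_3 = (-3/2, 3/2, 0)

Orthogonality check:
  u_2 · u_1 = 0 (should be 0)
  u_3 · u_1 = 0 (should be 0)
  u_3 · u_2 = 0 (should be 0)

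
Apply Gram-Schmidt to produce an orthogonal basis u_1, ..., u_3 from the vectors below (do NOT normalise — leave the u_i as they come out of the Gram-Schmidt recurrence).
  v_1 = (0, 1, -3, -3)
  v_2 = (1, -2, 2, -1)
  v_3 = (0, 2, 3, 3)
Orthogonal basis:
  u_1 = (0, 1, -3, -3)
  u_2 = (1, -33/19, 23/19, -34/19)
  u_3 = (3/5, 9/5, 6/5, -3/5)

Apply the Gram-Schmidt recurrence
  u_1 = v_1
  u_i = v_i − Σ_{j<i} ((v_i · u_j) / (u_j · u_j)) · u_j.

Step by step this gives:
  u_1 = (0, 1, -3, -3)
  u_2 = (1, -33/19, 23/19, -34/19)
  u_3 = (3/5, 9/5, 6/5, -3/5)

Orthogonality check:
  u_2 · u_1 = 0 (should be 0)
  u_3 · u_1 = 0 (should be 0)
  u_3 · u_2 = 0 (should be 0)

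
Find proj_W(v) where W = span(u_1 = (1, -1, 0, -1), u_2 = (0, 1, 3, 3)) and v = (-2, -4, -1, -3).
proj_W(v) = (31/41, -59/41, -84/41, -115/41)

Set up U = [u_1 | ... | u_2] ∈ R^(4×2). The projector onto W = col(U) is P = U (U^T U)^(-1) U^T.
Compute U^T U =
  [3, -4]
  [-4, 19],
and U^T v = (5, -16).
Solve U^T U · c = U^T v for the coefficients: c = (31/41, -28/41). The projection is proj_W(v) = U c.
Check: (v - proj_W(v)) · u_1 = 0  (should be 0).
Check: (v - proj_W(v)) · u_2 = 0  (should be 0).
Result: proj_W(v) = (31/41, -59/41, -84/41, -115/41).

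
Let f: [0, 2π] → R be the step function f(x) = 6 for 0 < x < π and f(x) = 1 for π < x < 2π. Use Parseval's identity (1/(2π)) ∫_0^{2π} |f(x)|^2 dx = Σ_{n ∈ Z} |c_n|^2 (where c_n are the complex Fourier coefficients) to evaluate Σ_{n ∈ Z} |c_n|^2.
Σ |c_n|^2 = 37/2

Parseval equates the L^2 energy of f (normalised by 1/(2π)) with the ℓ^2 sum of its Fourier coefficients: (1/(2π)) ∫_0^{2π} |f|^2 = Σ |c_n|^2.
Compute the left side: (1/(2π)) [∫_0^π 6^2 dx + ∫_π^{2π} 1^2 dx] = (1/(2π)) · (36π + 1π) = (36 + 1)/2 = 37/2.
So Σ_{n ∈ Z} |c_n|^2 = 37/2.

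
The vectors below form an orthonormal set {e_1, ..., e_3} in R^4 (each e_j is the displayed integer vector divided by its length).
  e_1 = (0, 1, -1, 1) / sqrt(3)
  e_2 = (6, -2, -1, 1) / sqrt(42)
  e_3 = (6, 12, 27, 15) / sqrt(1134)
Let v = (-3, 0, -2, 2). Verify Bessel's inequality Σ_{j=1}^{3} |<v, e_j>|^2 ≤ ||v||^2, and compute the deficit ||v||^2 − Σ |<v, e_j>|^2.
Σ |<v, e_j>|^2 = 104/9; ||v||^2 = 17; deficit = 49/9

Write each e_j = u_j / sqrt(<u_j, u_j>) where u_j is the displayed integer vector. Then <v, e_j> = <v, u_j> / sqrt(<u_j, u_j>), so |<v, e_j>|^2 = <v, u_j>^2 / <u_j, u_j>.
Coefficients: <v, e_1> = 4/sqrt(3), <v, e_2> = -14/sqrt(42), <v, e_3> = -42/sqrt(1134).
Square and sum: Σ |<v, e_j>|^2 = 104/9.
Compute ||v||^2 = v·v = 17.
Deficit = 17 − 104/9 = 49/9 ≥ 0, confirming Bessel's inequality. (The deficit equals ||v − Σ <v,e_j> e_j||^2, the squared distance from v to span{e_j}.)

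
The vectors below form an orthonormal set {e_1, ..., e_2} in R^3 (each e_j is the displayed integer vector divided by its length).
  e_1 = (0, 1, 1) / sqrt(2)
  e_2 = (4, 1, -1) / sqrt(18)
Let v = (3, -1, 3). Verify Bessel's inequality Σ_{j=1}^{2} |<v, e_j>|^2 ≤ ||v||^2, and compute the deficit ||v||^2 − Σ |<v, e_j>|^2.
Σ |<v, e_j>|^2 = 50/9; ||v||^2 = 19; deficit = 121/9

Write each e_j = u_j / sqrt(<u_j, u_j>) where u_j is the displayed integer vector. Then <v, e_j> = <v, u_j> / sqrt(<u_j, u_j>), so |<v, e_j>|^2 = <v, u_j>^2 / <u_j, u_j>.
Coefficients: <v, e_1> = 2/sqrt(2), <v, e_2> = 8/sqrt(18).
Square and sum: Σ |<v, e_j>|^2 = 50/9.
Compute ||v||^2 = v·v = 19.
Deficit = 19 − 50/9 = 121/9 ≥ 0, confirming Bessel's inequality. (The deficit equals ||v − Σ <v,e_j> e_j||^2, the squared distance from v to span{e_j}.)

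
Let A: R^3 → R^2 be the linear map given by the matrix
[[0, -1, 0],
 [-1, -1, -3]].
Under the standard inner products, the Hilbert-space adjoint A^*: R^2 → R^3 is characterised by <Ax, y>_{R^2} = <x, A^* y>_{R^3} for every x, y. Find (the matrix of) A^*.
A^* = A^T =
[[0, -1],
 [-1, -1],
 [0, -3]]

For real matrices with standard dot products, the defining identity <Ax, y> = <x, A^* y> gives (Ax)^T y = x^T (A^*) y, i.e. x^T A^T y = x^T (A^*) y. Since this holds for all x, y, we must have A^* = A^T. Therefore
A^* =
[[0, -1],
 [-1, -1],
 [0, -3]].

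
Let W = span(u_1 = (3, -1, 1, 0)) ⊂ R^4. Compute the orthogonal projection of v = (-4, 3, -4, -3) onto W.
proj_W(v) = (-57/11, 19/11, -19/11, 0)

Set up U = [u_1 | ... | u_1] ∈ R^(4×1). The projector onto W = col(U) is P = U (U^T U)^(-1) U^T.
Compute U^T U =
  [11],
and U^T v = (-19).
Solve U^T U · c = U^T v for the coefficients: c = (-19/11). The projection is proj_W(v) = U c.
Check: (v - proj_W(v)) · u_1 = 0  (should be 0).
Result: proj_W(v) = (-57/11, 19/11, -19/11, 0).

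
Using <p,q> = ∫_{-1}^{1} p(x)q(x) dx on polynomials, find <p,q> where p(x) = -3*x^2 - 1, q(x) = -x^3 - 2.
<p,q> = 8

Expand the product: p(x)·q(x) = 3*x^5 + x^3 + 6*x^2 + 2.
∫_{-1}^{1} of each monomial x^k gives [2/(k+1) if k even, 0 if k odd]. Integrating term-by-term (or equivalently evaluating the antiderivative F(x) = x^6/2 + x^4/4 + 2*x^3 + 2*x at the endpoints):
  F(1) − F(−1) = 19/4 − (-13/4) = 8.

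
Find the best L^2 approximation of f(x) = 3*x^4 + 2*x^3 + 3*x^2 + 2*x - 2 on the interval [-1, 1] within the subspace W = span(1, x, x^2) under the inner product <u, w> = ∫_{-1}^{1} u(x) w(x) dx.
g(x) = 39*x^2/7 + 16*x/5 - 79/35

The best approximation g ∈ W is the orthogonal projection of f onto W. Writing g = a_0 + a_1 x + a_2 x^2, the coefficients solve the normal equations G · a = b where
  G_{ij} = <φ_i, φ_j> and b_i = <f, φ_i>, with φ_0 = 1, φ_1 = x, φ_2 = x^2.
G =
  [2, 0, 2/3]
  [0, 2/3, 0]
  [2/3, 0, 2/5],
b = (-4/5, 32/15, 76/105).
Solving gives a_0 = -79/35, a_1 = 16/5, a_2 = 39/7, so
  g(x) = 39*x^2/7 + 16*x/5 - 79/35.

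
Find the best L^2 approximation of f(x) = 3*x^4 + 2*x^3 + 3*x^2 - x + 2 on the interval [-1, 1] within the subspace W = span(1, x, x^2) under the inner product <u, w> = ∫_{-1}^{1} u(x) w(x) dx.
g(x) = 39*x^2/7 + x/5 + 61/35

The best approximation g ∈ W is the orthogonal projection of f onto W. Writing g = a_0 + a_1 x + a_2 x^2, the coefficients solve the normal equations G · a = b where
  G_{ij} = <φ_i, φ_j> and b_i = <f, φ_i>, with φ_0 = 1, φ_1 = x, φ_2 = x^2.
G =
  [2, 0, 2/3]
  [0, 2/3, 0]
  [2/3, 0, 2/5],
b = (36/5, 2/15, 356/105).
Solving gives a_0 = 61/35, a_1 = 1/5, a_2 = 39/7, so
  g(x) = 39*x^2/7 + x/5 + 61/35.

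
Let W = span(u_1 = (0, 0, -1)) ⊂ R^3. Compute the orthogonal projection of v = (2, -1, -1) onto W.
proj_W(v) = (0, 0, -1)

Set up U = [u_1 | ... | u_1] ∈ R^(3×1). The projector onto W = col(U) is P = U (U^T U)^(-1) U^T.
Compute U^T U =
  [1],
and U^T v = (1).
Solve U^T U · c = U^T v for the coefficients: c = (1). The projection is proj_W(v) = U c.
Check: (v - proj_W(v)) · u_1 = 0  (should be 0).
Result: proj_W(v) = (0, 0, -1).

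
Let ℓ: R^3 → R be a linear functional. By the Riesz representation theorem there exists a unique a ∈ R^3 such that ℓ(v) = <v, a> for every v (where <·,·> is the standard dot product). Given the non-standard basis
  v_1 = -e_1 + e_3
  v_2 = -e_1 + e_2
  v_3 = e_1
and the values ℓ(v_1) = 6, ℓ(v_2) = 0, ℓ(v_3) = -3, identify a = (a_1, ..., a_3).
a = (-3, -3, 3)

Write a = (a_1, ..., a_3) in the standard basis. For each basis vector v_i, ℓ(v_i) = <v_i, a> is a linear equation in the a_j's. Collect the n equations into a matrix system V a = ℓ, where row i of V is v_i (expressed in the standard basis). Since V is invertible (lower-triangular with 1s on the diagonal, up to permutation), solve by back-substitution:
  V =
[[-1, 0, 1],
 [-1, 1, 0],
 [1, 0, 0]]
  V a = (6, 0, -3)
Solving gives a = (-3, -3, 3).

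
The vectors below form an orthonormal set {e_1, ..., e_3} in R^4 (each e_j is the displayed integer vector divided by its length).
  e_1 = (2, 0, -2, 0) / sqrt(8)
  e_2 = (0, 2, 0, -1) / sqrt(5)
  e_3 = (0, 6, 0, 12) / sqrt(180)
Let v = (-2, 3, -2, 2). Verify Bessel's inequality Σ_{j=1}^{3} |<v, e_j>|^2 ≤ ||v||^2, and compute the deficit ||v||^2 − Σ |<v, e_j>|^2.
Σ |<v, e_j>|^2 = 13; ||v||^2 = 21; deficit = 8

Write each e_j = u_j / sqrt(<u_j, u_j>) where u_j is the displayed integer vector. Then <v, e_j> = <v, u_j> / sqrt(<u_j, u_j>), so |<v, e_j>|^2 = <v, u_j>^2 / <u_j, u_j>.
Coefficients: <v, e_1> = 0/sqrt(8), <v, e_2> = 4/sqrt(5), <v, e_3> = 42/sqrt(180).
Square and sum: Σ |<v, e_j>|^2 = 13.
Compute ||v||^2 = v·v = 21.
Deficit = 21 − 13 = 8 ≥ 0, confirming Bessel's inequality. (The deficit equals ||v − Σ <v,e_j> e_j||^2, the squared distance from v to span{e_j}.)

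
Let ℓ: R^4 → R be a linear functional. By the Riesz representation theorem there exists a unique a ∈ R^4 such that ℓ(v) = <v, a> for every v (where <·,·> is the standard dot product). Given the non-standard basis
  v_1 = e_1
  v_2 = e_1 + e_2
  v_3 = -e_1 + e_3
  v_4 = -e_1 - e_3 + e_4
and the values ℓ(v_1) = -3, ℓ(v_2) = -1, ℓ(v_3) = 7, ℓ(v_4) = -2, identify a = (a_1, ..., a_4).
a = (-3, 2, 4, -1)

Write a = (a_1, ..., a_4) in the standard basis. For each basis vector v_i, ℓ(v_i) = <v_i, a> is a linear equation in the a_j's. Collect the n equations into a matrix system V a = ℓ, where row i of V is v_i (expressed in the standard basis). Since V is invertible (lower-triangular with 1s on the diagonal, up to permutation), solve by back-substitution:
  V =
[[1, 0, 0, 0],
 [1, 1, 0, 0],
 [-1, 0, 1, 0],
 [-1, 0, -1, 1]]
  V a = (-3, -1, 7, -2)
Solving gives a = (-3, 2, 4, -1).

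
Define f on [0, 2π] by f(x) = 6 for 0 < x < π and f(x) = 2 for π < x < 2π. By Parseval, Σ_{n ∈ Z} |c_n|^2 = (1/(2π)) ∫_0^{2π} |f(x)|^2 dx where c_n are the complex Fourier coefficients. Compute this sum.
Σ |c_n|^2 = 20

Parseval equates the L^2 energy of f (normalised by 1/(2π)) with the ℓ^2 sum of its Fourier coefficients: (1/(2π)) ∫_0^{2π} |f|^2 = Σ |c_n|^2.
Compute the left side: (1/(2π)) [∫_0^π 6^2 dx + ∫_π^{2π} 2^2 dx] = (1/(2π)) · (36π + 4π) = (36 + 4)/2 = 20.
So Σ_{n ∈ Z} |c_n|^2 = 20.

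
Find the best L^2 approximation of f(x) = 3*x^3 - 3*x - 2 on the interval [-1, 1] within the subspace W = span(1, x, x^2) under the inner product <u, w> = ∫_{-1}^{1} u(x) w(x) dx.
g(x) = -6*x/5 - 2

The best approximation g ∈ W is the orthogonal projection of f onto W. Writing g = a_0 + a_1 x + a_2 x^2, the coefficients solve the normal equations G · a = b where
  G_{ij} = <φ_i, φ_j> and b_i = <f, φ_i>, with φ_0 = 1, φ_1 = x, φ_2 = x^2.
G =
  [2, 0, 2/3]
  [0, 2/3, 0]
  [2/3, 0, 2/5],
b = (-4, -4/5, -4/3).
Solving gives a_0 = -2, a_1 = -6/5, a_2 = 0, so
  g(x) = -6*x/5 - 2.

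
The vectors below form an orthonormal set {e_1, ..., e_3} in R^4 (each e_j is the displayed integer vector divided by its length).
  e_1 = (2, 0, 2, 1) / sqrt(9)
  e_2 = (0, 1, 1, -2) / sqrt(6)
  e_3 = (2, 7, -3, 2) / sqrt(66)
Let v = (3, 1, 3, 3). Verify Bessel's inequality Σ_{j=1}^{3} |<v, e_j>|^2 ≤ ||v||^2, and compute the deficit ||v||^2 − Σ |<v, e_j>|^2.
Σ |<v, e_j>|^2 = 299/11; ||v||^2 = 28; deficit = 9/11

Write each e_j = u_j / sqrt(<u_j, u_j>) where u_j is the displayed integer vector. Then <v, e_j> = <v, u_j> / sqrt(<u_j, u_j>), so |<v, e_j>|^2 = <v, u_j>^2 / <u_j, u_j>.
Coefficients: <v, e_1> = 15/sqrt(9), <v, e_2> = -2/sqrt(6), <v, e_3> = 10/sqrt(66).
Square and sum: Σ |<v, e_j>|^2 = 299/11.
Compute ||v||^2 = v·v = 28.
Deficit = 28 − 299/11 = 9/11 ≥ 0, confirming Bessel's inequality. (The deficit equals ||v − Σ <v,e_j> e_j||^2, the squared distance from v to span{e_j}.)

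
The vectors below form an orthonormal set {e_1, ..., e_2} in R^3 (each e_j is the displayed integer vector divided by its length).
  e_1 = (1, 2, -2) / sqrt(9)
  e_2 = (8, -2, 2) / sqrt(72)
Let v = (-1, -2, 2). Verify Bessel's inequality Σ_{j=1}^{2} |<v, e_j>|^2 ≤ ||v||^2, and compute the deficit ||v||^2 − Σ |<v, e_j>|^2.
Σ |<v, e_j>|^2 = 9; ||v||^2 = 9; deficit = 0

Write each e_j = u_j / sqrt(<u_j, u_j>) where u_j is the displayed integer vector. Then <v, e_j> = <v, u_j> / sqrt(<u_j, u_j>), so |<v, e_j>|^2 = <v, u_j>^2 / <u_j, u_j>.
Coefficients: <v, e_1> = -9/sqrt(9), <v, e_2> = 0/sqrt(72).
Square and sum: Σ |<v, e_j>|^2 = 9.
Compute ||v||^2 = v·v = 9.
Deficit = 9 − 9 = 0 ≥ 0, confirming Bessel's inequality. (The deficit equals ||v − Σ <v,e_j> e_j||^2, the squared distance from v to span{e_j}.)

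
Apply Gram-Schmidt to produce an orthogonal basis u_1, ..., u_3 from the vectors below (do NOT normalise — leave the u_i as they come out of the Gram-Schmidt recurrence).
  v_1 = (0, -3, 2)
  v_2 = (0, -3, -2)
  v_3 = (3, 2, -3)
Orthogonal basis:
  u_1 = (0, -3, 2)
  u_2 = (0, -24/13, -36/13)
  u_3 = (3, 0, 0)

Apply the Gram-Schmidt recurrence
  u_1 = v_1
  u_i = v_i − Σ_{j<i} ((v_i · u_j) / (u_j · u_j)) · u_j.

Step by step this gives:
  u_1 = (0, -3, 2)
  u_2 = (0, -24/13, -36/13)
  u_3 = (3, 0, 0)

Orthogonality check:
  u_2 · u_1 = 0 (should be 0)
  u_3 · u_1 = 0 (should be 0)
  u_3 · u_2 = 0 (should be 0)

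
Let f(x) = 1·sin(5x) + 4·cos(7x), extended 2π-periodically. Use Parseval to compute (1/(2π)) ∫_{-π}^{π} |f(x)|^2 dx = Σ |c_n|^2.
Σ |c_n|^2 = 17/2

Expand |f|^2 and use orthogonality of {sin(nx), cos(mx)} on [-π, π]:
  ∫_{-π}^{π} sin(nx)^2 dx = π, ∫ cos(mx)^2 dx = π, and cross terms integrate to 0.
So ∫_{-π}^{π} f(x)^2 dx = 1^2 · π + 4^2 · π = (1 + 16)π.
Divide by 2π: (1 + 16)/2 = 17/2.
By Parseval, this equals Σ |c_n|^2.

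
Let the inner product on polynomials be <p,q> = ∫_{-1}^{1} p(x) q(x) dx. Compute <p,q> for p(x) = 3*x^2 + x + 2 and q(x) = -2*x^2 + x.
<p,q> = -22/5

Expand the product: p(x)·q(x) = -6*x^4 + x^3 - 3*x^2 + 2*x.
∫_{-1}^{1} of each monomial x^k gives [2/(k+1) if k even, 0 if k odd]. Integrating term-by-term (or equivalently evaluating the antiderivative F(x) = -6*x^5/5 + x^4/4 - x^3 + x^2 at the endpoints):
  F(1) − F(−1) = -19/20 − (69/20) = -22/5.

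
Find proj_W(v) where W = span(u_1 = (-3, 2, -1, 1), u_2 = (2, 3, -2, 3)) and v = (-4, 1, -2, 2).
proj_W(v) = (-1359/365, 841/365, -413/365, 398/365)

Set up U = [u_1 | ... | u_2] ∈ R^(4×2). The projector onto W = col(U) is P = U (U^T U)^(-1) U^T.
Compute U^T U =
  [15, 5]
  [5, 26],
and U^T v = (18, 5).
Solve U^T U · c = U^T v for the coefficients: c = (443/365, -3/73). The projection is proj_W(v) = U c.
Check: (v - proj_W(v)) · u_1 = 0  (should be 0).
Check: (v - proj_W(v)) · u_2 = 0  (should be 0).
Result: proj_W(v) = (-1359/365, 841/365, -413/365, 398/365).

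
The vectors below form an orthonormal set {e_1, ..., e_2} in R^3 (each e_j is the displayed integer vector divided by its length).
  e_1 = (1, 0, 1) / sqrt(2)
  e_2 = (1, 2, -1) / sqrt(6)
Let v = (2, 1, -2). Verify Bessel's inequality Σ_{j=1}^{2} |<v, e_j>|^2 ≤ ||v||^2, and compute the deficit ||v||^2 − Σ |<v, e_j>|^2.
Σ |<v, e_j>|^2 = 6; ||v||^2 = 9; deficit = 3

Write each e_j = u_j / sqrt(<u_j, u_j>) where u_j is the displayed integer vector. Then <v, e_j> = <v, u_j> / sqrt(<u_j, u_j>), so |<v, e_j>|^2 = <v, u_j>^2 / <u_j, u_j>.
Coefficients: <v, e_1> = 0/sqrt(2), <v, e_2> = 6/sqrt(6).
Square and sum: Σ |<v, e_j>|^2 = 6.
Compute ||v||^2 = v·v = 9.
Deficit = 9 − 6 = 3 ≥ 0, confirming Bessel's inequality. (The deficit equals ||v − Σ <v,e_j> e_j||^2, the squared distance from v to span{e_j}.)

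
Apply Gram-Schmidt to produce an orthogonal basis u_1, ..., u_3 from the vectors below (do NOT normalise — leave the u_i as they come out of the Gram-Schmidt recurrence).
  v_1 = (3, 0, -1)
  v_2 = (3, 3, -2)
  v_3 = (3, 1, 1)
Orthogonal basis:
  u_1 = (3, 0, -1)
  u_2 = (-3/10, 3, -9/10)
  u_3 = (7/11, 7/11, 21/11)

Apply the Gram-Schmidt recurrence
  u_1 = v_1
  u_i = v_i − Σ_{j<i} ((v_i · u_j) / (u_j · u_j)) · u_j.

Step by step this gives:
  u_1 = (3, 0, -1)
  u_2 = (-3/10, 3, -9/10)
  u_3 = (7/11, 7/11, 21/11)

Orthogonality check:
  u_2 · u_1 = 0 (should be 0)
  u_3 · u_1 = 0 (should be 0)
  u_3 · u_2 = 0 (should be 0)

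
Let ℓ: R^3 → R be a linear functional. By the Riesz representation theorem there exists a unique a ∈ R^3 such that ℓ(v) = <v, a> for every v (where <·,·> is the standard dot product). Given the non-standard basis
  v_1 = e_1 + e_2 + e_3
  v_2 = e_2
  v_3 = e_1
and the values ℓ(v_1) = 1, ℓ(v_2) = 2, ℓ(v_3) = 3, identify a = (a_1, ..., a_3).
a = (3, 2, -4)

Write a = (a_1, ..., a_3) in the standard basis. For each basis vector v_i, ℓ(v_i) = <v_i, a> is a linear equation in the a_j's. Collect the n equations into a matrix system V a = ℓ, where row i of V is v_i (expressed in the standard basis). Since V is invertible (lower-triangular with 1s on the diagonal, up to permutation), solve by back-substitution:
  V =
[[1, 1, 1],
 [0, 1, 0],
 [1, 0, 0]]
  V a = (1, 2, 3)
Solving gives a = (3, 2, -4).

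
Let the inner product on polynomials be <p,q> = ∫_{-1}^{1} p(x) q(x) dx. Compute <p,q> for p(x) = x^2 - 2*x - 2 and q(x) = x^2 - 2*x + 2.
<p,q> = -74/15

Expand the product: p(x)·q(x) = x^4 - 4*x^3 + 4*x^2 - 4.
∫_{-1}^{1} of each monomial x^k gives [2/(k+1) if k even, 0 if k odd]. Integrating term-by-term (or equivalently evaluating the antiderivative F(x) = x^5/5 - x^4 + 4*x^3/3 - 4*x at the endpoints):
  F(1) − F(−1) = -52/15 − (22/15) = -74/15.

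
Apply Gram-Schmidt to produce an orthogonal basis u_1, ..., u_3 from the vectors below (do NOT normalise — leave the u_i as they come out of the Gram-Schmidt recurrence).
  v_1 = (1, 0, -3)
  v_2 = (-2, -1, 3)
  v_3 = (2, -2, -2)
Orthogonal basis:
  u_1 = (1, 0, -3)
  u_2 = (-9/10, -1, -3/10)
  u_3 = (30/19, -30/19, 10/19)

Apply the Gram-Schmidt recurrence
  u_1 = v_1
  u_i = v_i − Σ_{j<i} ((v_i · u_j) / (u_j · u_j)) · u_j.

Step by step this gives:
  u_1 = (1, 0, -3)
  u_2 = (-9/10, -1, -3/10)
  u_3 = (30/19, -30/19, 10/19)

Orthogonality check:
  u_2 · u_1 = 0 (should be 0)
  u_3 · u_1 = 0 (should be 0)
  u_3 · u_2 = 0 (should be 0)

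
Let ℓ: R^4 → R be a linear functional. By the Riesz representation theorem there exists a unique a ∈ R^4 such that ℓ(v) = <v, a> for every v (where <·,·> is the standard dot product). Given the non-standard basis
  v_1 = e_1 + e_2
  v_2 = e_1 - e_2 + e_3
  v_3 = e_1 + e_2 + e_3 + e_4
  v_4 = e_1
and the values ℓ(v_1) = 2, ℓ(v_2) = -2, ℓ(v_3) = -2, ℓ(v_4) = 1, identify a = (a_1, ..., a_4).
a = (1, 1, -2, -2)

Write a = (a_1, ..., a_4) in the standard basis. For each basis vector v_i, ℓ(v_i) = <v_i, a> is a linear equation in the a_j's. Collect the n equations into a matrix system V a = ℓ, where row i of V is v_i (expressed in the standard basis). Since V is invertible (lower-triangular with 1s on the diagonal, up to permutation), solve by back-substitution:
  V =
[[1, 1, 0, 0],
 [1, -1, 1, 0],
 [1, 1, 1, 1],
 [1, 0, 0, 0]]
  V a = (2, -2, -2, 1)
Solving gives a = (1, 1, -2, -2).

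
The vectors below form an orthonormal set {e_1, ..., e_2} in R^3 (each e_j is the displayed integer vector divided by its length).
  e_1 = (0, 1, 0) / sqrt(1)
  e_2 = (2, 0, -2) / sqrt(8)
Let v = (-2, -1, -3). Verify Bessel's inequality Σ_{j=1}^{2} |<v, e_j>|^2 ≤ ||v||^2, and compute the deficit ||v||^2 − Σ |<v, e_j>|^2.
Σ |<v, e_j>|^2 = 3/2; ||v||^2 = 14; deficit = 25/2

Write each e_j = u_j / sqrt(<u_j, u_j>) where u_j is the displayed integer vector. Then <v, e_j> = <v, u_j> / sqrt(<u_j, u_j>), so |<v, e_j>|^2 = <v, u_j>^2 / <u_j, u_j>.
Coefficients: <v, e_1> = -1/sqrt(1), <v, e_2> = 2/sqrt(8).
Square and sum: Σ |<v, e_j>|^2 = 3/2.
Compute ||v||^2 = v·v = 14.
Deficit = 14 − 3/2 = 25/2 ≥ 0, confirming Bessel's inequality. (The deficit equals ||v − Σ <v,e_j> e_j||^2, the squared distance from v to span{e_j}.)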